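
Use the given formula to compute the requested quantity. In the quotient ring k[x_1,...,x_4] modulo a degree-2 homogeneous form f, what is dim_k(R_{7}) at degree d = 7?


For R = k[x_1,...,x_n]/(f) with f homogeneous of degree e:
The Hilbert series is (1 - t^e)/(1 - t)^n.
So h(d) = C(d+n-1, n-1) - C(d-e+n-1, n-1) for d >= e.
With n=4, e=2, d=7:
C(7+4-1, 4-1) = C(10, 3) = 120
C(7-2+4-1, 4-1) = C(8, 3) = 56
h(7) = 120 - 56 = 64

64


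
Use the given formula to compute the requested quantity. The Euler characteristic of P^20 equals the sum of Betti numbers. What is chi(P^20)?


The complex projective space P^20 has one cell in each even real dimension 0, 2, ..., 40.
The cohomology groups are H^{2k}(P^20) = Z for k = 0,...,20, and 0 otherwise.
Euler characteristic = sum of Betti numbers = 1 per even-dimensional cohomology group.
chi(P^20) = 20 + 1 = 21

21


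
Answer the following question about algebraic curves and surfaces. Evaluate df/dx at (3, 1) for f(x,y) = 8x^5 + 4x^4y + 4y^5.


df/dx = 5*8*x^4 + 4*4*x^3*y
At (3,1): 5*8*3^4 + 4*4*3^3*1
= 3240 + 432
= 3672

3672


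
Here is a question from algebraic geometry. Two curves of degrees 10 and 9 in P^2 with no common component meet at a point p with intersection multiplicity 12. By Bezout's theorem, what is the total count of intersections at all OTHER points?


By Bezout's theorem, the total intersection number is d1 * d2.
Total = 10 * 9 = 90
Intersection multiplicity at p = 12
Remaining intersections = 90 - 12 = 78

78


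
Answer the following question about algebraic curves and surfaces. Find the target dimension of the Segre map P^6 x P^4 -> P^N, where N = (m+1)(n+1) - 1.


The Segre embedding maps P^m x P^n into P^N via
all products of coordinates from each factor.
N = (m+1)(n+1) - 1
N = (6+1)(4+1) - 1
N = 7*5 - 1
N = 35 - 1 = 34

34


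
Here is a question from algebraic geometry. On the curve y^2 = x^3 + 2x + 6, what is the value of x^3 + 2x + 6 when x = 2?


Compute x^3 + 2x + 6 at x = 2:
x^3 = 2^3 = 8
2*x = 2*2 = 4
Sum: 8 + 4 + 6 = 18

18


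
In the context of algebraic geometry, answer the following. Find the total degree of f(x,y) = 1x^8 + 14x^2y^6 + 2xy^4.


Examine each term for its total degree (sum of exponents).
  Term '1x^8' has total degree 8+0 = 8.
  Term '14x^2y^6' has total degree 2+6 = 8.
  Term '2xy^4' has total degree 1+4 = 5.
The maximum total degree among all terms is 8.

8


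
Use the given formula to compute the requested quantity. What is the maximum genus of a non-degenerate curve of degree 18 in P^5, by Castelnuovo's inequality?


Castelnuovo's bound: write d - 1 = m(r-1) + epsilon with 0 <= epsilon < r-1.
d - 1 = 18 - 1 = 17
r - 1 = 5 - 1 = 4
17 = 4*4 + 1, so m = 4, epsilon = 1
pi(d, r) = m(m-1)(r-1)/2 + m*epsilon
= 4*3*4/2 + 4*1
= 48/2 + 4
= 24 + 4 = 28

28


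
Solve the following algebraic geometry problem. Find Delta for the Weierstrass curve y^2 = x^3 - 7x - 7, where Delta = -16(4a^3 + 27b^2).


Compute each component:
4a^3 = 4*(-7)^3 = 4*(-343) = -1372
27b^2 = 27*(-7)^2 = 27*49 = 1323
4a^3 + 27b^2 = -1372 + 1323 = -49
Delta = -16*(-49) = 784

784


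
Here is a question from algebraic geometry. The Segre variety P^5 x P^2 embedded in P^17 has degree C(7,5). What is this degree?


The degree of the Segre variety P^5 x P^2 is C(m+n, m).
= C(7, 5)
= 21

21


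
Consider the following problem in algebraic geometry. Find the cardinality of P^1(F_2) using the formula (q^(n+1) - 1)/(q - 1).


P^1(F_2) has (q^(n+1) - 1)/(q - 1) points.
= 2^1 + 2^0
= 2 + 1
= 3

3


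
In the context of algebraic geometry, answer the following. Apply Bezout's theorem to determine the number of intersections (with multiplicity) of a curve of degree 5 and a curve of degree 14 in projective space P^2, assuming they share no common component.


Bezout's theorem states the intersection count equals the product of degrees.
Intersection count = 5 * 14 = 70

70


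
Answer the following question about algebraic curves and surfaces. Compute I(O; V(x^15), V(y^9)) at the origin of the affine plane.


The intersection multiplicity of V(x^a) and V(y^b) at the origin is:
I(O; V(x^15), V(y^9)) = dim_k(k[x,y]/(x^15, y^9))
A basis for k[x,y]/(x^15, y^9) is the set of monomials x^i * y^j
where 0 <= i < 15 and 0 <= j < 9.
The number of such monomials is 15 * 9 = 135

135


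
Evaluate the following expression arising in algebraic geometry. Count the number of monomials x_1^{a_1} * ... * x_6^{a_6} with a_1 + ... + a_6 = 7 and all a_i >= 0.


The number of degree-7 monomials in 6 variables is C(d+n-1, n-1).
= C(7+6-1, 6-1) = C(12, 5)
= 792

792


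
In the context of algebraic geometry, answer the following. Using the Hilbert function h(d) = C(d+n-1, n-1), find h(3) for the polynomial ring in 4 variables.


The Hilbert function for the polynomial ring in 4 variables is:
h(d) = C(d+n-1, n-1)
h(3) = C(3+4-1, 4-1) = C(6, 3)
= 6! / (3! * 3!)
= 20

20


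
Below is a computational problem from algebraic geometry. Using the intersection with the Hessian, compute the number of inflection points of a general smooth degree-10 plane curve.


For a general smooth plane curve C of degree d, the inflection points are
the intersection of C with its Hessian curve, which has degree 3(d-2).
By Bezout, the total intersection number is d * 3(d-2) = 10 * 24 = 240.
For a general curve every flex is ordinary, so each contributes
multiplicity 1 to C·Hess(C), and the number of distinct inflection
points is 3d(d-2).
Inflection points = 3*10*(10-2) = 3*10*8 = 240

240


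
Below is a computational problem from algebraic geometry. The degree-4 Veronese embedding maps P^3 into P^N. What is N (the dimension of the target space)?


The Veronese embedding v_d: P^n -> P^N maps each point to all
degree-d monomials in n+1 homogeneous coordinates.
N = C(n+d, d) - 1
N = C(3+4, 4) - 1
N = C(7, 4) - 1
C(7, 4) = 35
N = 35 - 1 = 34

34


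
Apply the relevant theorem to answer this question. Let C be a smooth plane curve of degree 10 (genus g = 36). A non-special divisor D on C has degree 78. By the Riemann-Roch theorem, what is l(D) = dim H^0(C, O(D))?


First, compute the genus of a smooth plane curve of degree 10:
g = (d-1)(d-2)/2 = (10-1)(10-2)/2 = 36
For a non-special divisor D (i.e., h^1(D) = 0), Riemann-Roch gives:
l(D) = deg(D) - g + 1
Since deg(D) = 78 >= 2g - 1 = 71, D is non-special.
l(D) = 78 - 36 + 1 = 43

43


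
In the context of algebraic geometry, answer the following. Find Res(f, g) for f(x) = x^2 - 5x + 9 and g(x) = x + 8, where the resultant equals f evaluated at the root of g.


For Res(f, x - c), we evaluate f at x = c.
f(-8) = (-8)^2 - 5*(-8) + 9
= 64 + 40 + 9
= 104 + 9 = 113
Res(f, g) = 113

113


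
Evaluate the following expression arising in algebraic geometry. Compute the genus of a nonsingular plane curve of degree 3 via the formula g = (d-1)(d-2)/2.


Using the genus formula for smooth plane curves:
g = (d-1)(d-2)/2
g = (3-1)(3-2)/2
g = 2*1/2
g = 2/2 = 1

1


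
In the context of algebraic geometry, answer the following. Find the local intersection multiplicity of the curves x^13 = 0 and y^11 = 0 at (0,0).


The intersection multiplicity of V(x^a) and V(y^b) at the origin is:
I(O; V(x^13), V(y^11)) = dim_k(k[x,y]/(x^13, y^11))
A basis for k[x,y]/(x^13, y^11) is the set of monomials x^i * y^j
where 0 <= i < 13 and 0 <= j < 11.
The number of such monomials is 13 * 11 = 143

143


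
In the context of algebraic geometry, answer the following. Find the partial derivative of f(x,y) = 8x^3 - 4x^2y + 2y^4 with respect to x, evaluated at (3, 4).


df/dx = 3*8*x^2 + 2*(-4)*x^1*y
At (3,4): 3*8*3^2 + 2*(-4)*3^1*4
= 216 - 96
= 120

120


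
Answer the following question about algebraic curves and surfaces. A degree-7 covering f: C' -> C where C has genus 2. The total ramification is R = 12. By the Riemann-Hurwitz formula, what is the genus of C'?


Riemann-Hurwitz formula: 2g' - 2 = d(2g - 2) + R
Given: d = 7, g = 2, R = 12
2g' - 2 = 7*(2*2 - 2) + 12
2g' - 2 = 7*2 + 12
2g' - 2 = 14 + 12 = 26
2g' = 28
g' = 14

14


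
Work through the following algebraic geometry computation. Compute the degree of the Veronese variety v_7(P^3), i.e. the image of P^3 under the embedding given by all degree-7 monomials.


The Veronese variety v_7(P^3) has degree d^r.
d^r = 7^3 = 343

343


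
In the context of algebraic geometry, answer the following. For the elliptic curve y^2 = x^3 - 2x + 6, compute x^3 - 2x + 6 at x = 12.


Compute x^3 - 2x + 6 at x = 12:
x^3 = 12^3 = 1728
(-2)*x = (-2)*12 = -24
Sum: 1728 - 24 + 6 = 1710

1710


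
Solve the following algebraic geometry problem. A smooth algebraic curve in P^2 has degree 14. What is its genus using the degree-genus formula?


Using the genus formula for smooth plane curves:
g = (d-1)(d-2)/2
g = (14-1)(14-2)/2
g = 13*12/2
g = 156/2 = 78

78


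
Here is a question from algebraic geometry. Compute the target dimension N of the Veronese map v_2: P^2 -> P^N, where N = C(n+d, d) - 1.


The Veronese embedding v_d: P^n -> P^N maps each point to all
degree-d monomials in n+1 homogeneous coordinates.
N = C(n+d, d) - 1
N = C(2+2, 2) - 1
N = C(4, 2) - 1
C(4, 2) = 6
N = 6 - 1 = 5

5


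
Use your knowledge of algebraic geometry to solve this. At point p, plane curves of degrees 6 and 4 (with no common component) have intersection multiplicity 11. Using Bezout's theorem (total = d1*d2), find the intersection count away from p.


By Bezout's theorem, the total intersection number is d1 * d2.
Total = 6 * 4 = 24
Intersection multiplicity at p = 11
Remaining intersections = 24 - 11 = 13

13


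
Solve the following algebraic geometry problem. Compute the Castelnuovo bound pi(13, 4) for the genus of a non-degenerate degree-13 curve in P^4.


Castelnuovo's bound: write d - 1 = m(r-1) + epsilon with 0 <= epsilon < r-1.
d - 1 = 13 - 1 = 12
r - 1 = 4 - 1 = 3
12 = 4*3 + 0, so m = 4, epsilon = 0
pi(d, r) = m(m-1)(r-1)/2 + m*epsilon
= 4*3*3/2 + 4*0
= 36/2 + 0
= 18 + 0 = 18

18


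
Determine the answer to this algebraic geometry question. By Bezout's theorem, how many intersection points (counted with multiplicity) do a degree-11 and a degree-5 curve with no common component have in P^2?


Bezout's theorem states the intersection count equals the product of degrees.
Intersection count = 11 * 5 = 55

55


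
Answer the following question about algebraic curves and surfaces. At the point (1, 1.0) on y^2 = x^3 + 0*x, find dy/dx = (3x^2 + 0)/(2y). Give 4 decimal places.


Using implicit differentiation of y^2 = x^3 + 0*x:
2y * dy/dx = 3x^2 + 0
dy/dx = (3x^2 + 0)/(2y)
Numerator: 3*1^2 + 0 = 3
Denominator: 2*1.0 = 2.0
dy/dx = 3/2.0 = 1.5000

1.5000


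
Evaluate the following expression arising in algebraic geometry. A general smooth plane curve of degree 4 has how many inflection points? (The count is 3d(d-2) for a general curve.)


For a general smooth plane curve C of degree d, the inflection points are
the intersection of C with its Hessian curve, which has degree 3(d-2).
By Bezout, the total intersection number is d * 3(d-2) = 4 * 6 = 24.
For a general curve every flex is ordinary, so each contributes
multiplicity 1 to C·Hess(C), and the number of distinct inflection
points is 3d(d-2).
Inflection points = 3*4*(4-2) = 3*4*2 = 24

24


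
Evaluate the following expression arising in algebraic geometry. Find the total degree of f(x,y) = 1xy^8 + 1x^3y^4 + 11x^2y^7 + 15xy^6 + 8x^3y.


Examine each term for its total degree (sum of exponents).
  Term '1xy^8' has total degree 1+8 = 9.
  Term '1x^3y^4' has total degree 3+4 = 7.
  Term '11x^2y^7' has total degree 2+7 = 9.
  Term '15xy^6' has total degree 1+6 = 7.
  Term '8x^3y' has total degree 3+1 = 4.
The maximum total degree among all terms is 9.

9


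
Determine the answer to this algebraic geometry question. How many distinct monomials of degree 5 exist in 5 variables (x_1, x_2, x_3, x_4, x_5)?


The number of degree-5 monomials in 5 variables is C(d+n-1, n-1).
= C(5+5-1, 5-1) = C(9, 4)
= 126

126


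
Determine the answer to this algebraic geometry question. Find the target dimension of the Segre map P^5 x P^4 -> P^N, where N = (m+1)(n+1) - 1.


The Segre embedding maps P^m x P^n into P^N via
all products of coordinates from each factor.
N = (m+1)(n+1) - 1
N = (5+1)(4+1) - 1
N = 6*5 - 1
N = 30 - 1 = 29

29


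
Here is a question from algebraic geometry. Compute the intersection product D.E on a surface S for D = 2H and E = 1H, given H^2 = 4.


Using bilinearity of the intersection pairing on a surface S:
(aH).(bH) = ab * (H.H)
We have H^2 = 4.
D.E = (2H).(1H) = 2*1*4
= 2*4
= 8

8


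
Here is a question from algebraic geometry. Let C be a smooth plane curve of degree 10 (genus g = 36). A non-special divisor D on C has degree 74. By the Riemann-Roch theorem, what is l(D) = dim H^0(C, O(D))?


First, compute the genus of a smooth plane curve of degree 10:
g = (d-1)(d-2)/2 = (10-1)(10-2)/2 = 36
For a non-special divisor D (i.e., h^1(D) = 0), Riemann-Roch gives:
l(D) = deg(D) - g + 1
Since deg(D) = 74 >= 2g - 1 = 71, D is non-special.
l(D) = 74 - 36 + 1 = 39

39


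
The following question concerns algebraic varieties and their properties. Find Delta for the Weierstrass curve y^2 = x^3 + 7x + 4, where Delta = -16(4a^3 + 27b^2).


Compute each component:
4a^3 = 4*7^3 = 4*343 = 1372
27b^2 = 27*4^2 = 27*16 = 432
4a^3 + 27b^2 = 1372 + 432 = 1804
Delta = -16*1804 = -28864

-28864


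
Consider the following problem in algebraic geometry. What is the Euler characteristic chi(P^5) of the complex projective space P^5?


The complex projective space P^5 has one cell in each even real dimension 0, 2, ..., 10.
The cohomology groups are H^{2k}(P^5) = Z for k = 0,...,5, and 0 otherwise.
Euler characteristic = sum of Betti numbers = 1 per even-dimensional cohomology group.
chi(P^5) = 5 + 1 = 6

6


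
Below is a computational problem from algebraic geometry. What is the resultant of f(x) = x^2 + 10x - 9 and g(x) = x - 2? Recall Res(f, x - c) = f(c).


For Res(f, x - c), we evaluate f at x = c.
f(2) = 2^2 + 10*2 - 9
= 4 + 20 - 9
= 24 - 9 = 15
Res(f, g) = 15

15


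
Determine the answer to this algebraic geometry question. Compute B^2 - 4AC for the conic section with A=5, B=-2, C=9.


The discriminant of a conic Ax^2 + Bxy + Cy^2 + ... = 0 is B^2 - 4AC.
B^2 = (-2)^2 = 4
4AC = 4*5*9 = 180
Discriminant = 4 - 180 = -176

-176


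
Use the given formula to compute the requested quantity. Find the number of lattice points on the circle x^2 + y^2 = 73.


Systematically check integer values of x where x^2 <= 73.
For each valid x, check if 73 - x^2 is a perfect square.
x=3: 73 - 9 = 64, sqrt = 8 (valid)
x=8: 73 - 64 = 9, sqrt = 3 (valid)
Total integer solutions found: 8

8


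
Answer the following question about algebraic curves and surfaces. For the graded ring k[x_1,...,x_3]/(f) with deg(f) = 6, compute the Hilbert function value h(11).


For R = k[x_1,...,x_n]/(f) with f homogeneous of degree e:
The Hilbert series is (1 - t^e)/(1 - t)^n.
So h(d) = C(d+n-1, n-1) - C(d-e+n-1, n-1) for d >= e.
With n=3, e=6, d=11:
C(11+3-1, 3-1) = C(13, 2) = 78
C(11-6+3-1, 3-1) = C(7, 2) = 21
h(11) = 78 - 21 = 57

57


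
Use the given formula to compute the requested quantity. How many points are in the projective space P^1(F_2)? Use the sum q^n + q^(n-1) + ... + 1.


P^1(F_2) has (q^(n+1) - 1)/(q - 1) points.
= 2^1 + 2^0
= 2 + 1
= 3

3


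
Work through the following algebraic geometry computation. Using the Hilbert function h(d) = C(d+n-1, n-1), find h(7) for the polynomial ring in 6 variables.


The Hilbert function for the polynomial ring in 6 variables is:
h(d) = C(d+n-1, n-1)
h(7) = C(7+6-1, 6-1) = C(12, 5)
= 12! / (5! * 7!)
= 792

792


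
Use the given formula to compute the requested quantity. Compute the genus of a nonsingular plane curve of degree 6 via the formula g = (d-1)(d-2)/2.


Using the genus formula for smooth plane curves:
g = (d-1)(d-2)/2
g = (6-1)(6-2)/2
g = 5*4/2
g = 20/2 = 10

10


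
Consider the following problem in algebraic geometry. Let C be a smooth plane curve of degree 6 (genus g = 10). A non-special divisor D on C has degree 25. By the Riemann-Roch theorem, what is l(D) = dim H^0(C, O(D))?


First, compute the genus of a smooth plane curve of degree 6:
g = (d-1)(d-2)/2 = (6-1)(6-2)/2 = 10
For a non-special divisor D (i.e., h^1(D) = 0), Riemann-Roch gives:
l(D) = deg(D) - g + 1
Since deg(D) = 25 >= 2g - 1 = 19, D is non-special.
l(D) = 25 - 10 + 1 = 16

16


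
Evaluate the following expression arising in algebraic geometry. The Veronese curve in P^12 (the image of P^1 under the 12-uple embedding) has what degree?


The rational normal curve in P^12 is the image of P^1 under the 12-uple Veronese.
A general hyperplane in P^12 pulls back to a degree-12 form on P^1, which has 12 zeros,
so the curve meets a general hyperplane in 12 points. Degree = 12.

12


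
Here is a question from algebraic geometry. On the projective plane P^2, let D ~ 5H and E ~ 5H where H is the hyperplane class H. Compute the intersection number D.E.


Using bilinearity of the intersection pairing on the projective plane P^2:
(aH).(bH) = ab * (H.H)
We have H^2 = 1 (Bezout).
D.E = (5H).(5H) = 5*5*1
= 25*1
= 25

25


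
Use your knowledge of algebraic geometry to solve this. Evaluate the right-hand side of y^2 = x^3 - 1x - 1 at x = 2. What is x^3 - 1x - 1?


Compute x^3 - 1x - 1 at x = 2:
x^3 = 2^3 = 8
(-1)*x = (-1)*2 = -2
Sum: 8 - 2 - 1 = 5

5


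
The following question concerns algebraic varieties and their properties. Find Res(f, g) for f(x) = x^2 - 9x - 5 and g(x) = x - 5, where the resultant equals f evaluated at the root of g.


For Res(f, x - c), we evaluate f at x = c.
f(5) = 5^2 - 9*5 - 5
= 25 - 45 - 5
= -20 - 5 = -25
Res(f, g) = -25

-25


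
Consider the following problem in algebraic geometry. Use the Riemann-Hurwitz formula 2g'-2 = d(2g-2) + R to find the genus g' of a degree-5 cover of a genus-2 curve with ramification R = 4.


Riemann-Hurwitz formula: 2g' - 2 = d(2g - 2) + R
Given: d = 5, g = 2, R = 4
2g' - 2 = 5*(2*2 - 2) + 4
2g' - 2 = 5*2 + 4
2g' - 2 = 10 + 4 = 14
2g' = 16
g' = 8

8


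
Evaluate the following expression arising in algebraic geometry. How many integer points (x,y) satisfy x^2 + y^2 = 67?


Systematically check integer values of x where x^2 <= 67.
For each valid x, check if 67 - x^2 is a perfect square.
Total integer solutions found: 0

0


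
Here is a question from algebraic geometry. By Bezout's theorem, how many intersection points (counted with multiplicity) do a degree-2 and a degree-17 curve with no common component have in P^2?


Bezout's theorem states the intersection count equals the product of degrees.
Intersection count = 2 * 17 = 34

34


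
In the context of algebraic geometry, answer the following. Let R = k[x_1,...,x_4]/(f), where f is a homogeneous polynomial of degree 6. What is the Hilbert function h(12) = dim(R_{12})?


For R = k[x_1,...,x_n]/(f) with f homogeneous of degree e:
The Hilbert series is (1 - t^e)/(1 - t)^n.
So h(d) = C(d+n-1, n-1) - C(d-e+n-1, n-1) for d >= e.
With n=4, e=6, d=12:
C(12+4-1, 4-1) = C(15, 3) = 455
C(12-6+4-1, 4-1) = C(9, 3) = 84
h(12) = 455 - 84 = 371

371


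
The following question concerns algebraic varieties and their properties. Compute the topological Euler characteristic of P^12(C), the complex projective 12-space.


The complex projective space P^12 has one cell in each even real dimension 0, 2, ..., 24.
The cohomology groups are H^{2k}(P^12) = Z for k = 0,...,12, and 0 otherwise.
Euler characteristic = sum of Betti numbers = 1 per even-dimensional cohomology group.
chi(P^12) = 12 + 1 = 13

13


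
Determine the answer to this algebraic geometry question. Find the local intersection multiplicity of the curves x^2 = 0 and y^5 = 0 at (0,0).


The intersection multiplicity of V(x^a) and V(y^b) at the origin is:
I(O; V(x^2), V(y^5)) = dim_k(k[x,y]/(x^2, y^5))
A basis for k[x,y]/(x^2, y^5) is the set of monomials x^i * y^j
where 0 <= i < 2 and 0 <= j < 5.
The number of such monomials is 2 * 5 = 10

10


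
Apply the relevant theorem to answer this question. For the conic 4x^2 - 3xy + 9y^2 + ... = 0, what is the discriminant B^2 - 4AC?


The discriminant of a conic Ax^2 + Bxy + Cy^2 + ... = 0 is B^2 - 4AC.
B^2 = (-3)^2 = 9
4AC = 4*4*9 = 144
Discriminant = 9 - 144 = -135

-135


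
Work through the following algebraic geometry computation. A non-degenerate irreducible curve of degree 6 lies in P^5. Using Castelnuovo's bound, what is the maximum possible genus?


Castelnuovo's bound: write d - 1 = m(r-1) + epsilon with 0 <= epsilon < r-1.
d - 1 = 6 - 1 = 5
r - 1 = 5 - 1 = 4
5 = 1*4 + 1, so m = 1, epsilon = 1
pi(d, r) = m(m-1)(r-1)/2 + m*epsilon
= 1*0*4/2 + 1*1
= 0/2 + 1
= 0 + 1 = 1

1


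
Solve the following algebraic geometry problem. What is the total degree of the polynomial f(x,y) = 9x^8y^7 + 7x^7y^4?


Examine each term for its total degree (sum of exponents).
  Term '9x^8y^7' has total degree 8+7 = 15.
  Term '7x^7y^4' has total degree 7+4 = 11.
The maximum total degree among all terms is 15.

15


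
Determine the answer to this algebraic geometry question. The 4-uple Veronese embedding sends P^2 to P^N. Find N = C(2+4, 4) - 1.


The Veronese embedding v_d: P^n -> P^N maps each point to all
degree-d monomials in n+1 homogeneous coordinates.
N = C(n+d, d) - 1
N = C(2+4, 4) - 1
N = C(6, 4) - 1
C(6, 4) = 15
N = 15 - 1 = 14

14


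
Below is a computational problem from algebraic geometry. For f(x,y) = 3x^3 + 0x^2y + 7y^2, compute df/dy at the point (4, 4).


df/dy = 0*x^2 + 2*7*y^1
At (4,4): 0*4^2 + 2*7*4^1
= 0 + 56
= 56

56


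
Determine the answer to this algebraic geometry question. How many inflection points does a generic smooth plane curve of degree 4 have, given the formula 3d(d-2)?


For a general smooth plane curve C of degree d, the inflection points are
the intersection of C with its Hessian curve, which has degree 3(d-2).
By Bezout, the total intersection number is d * 3(d-2) = 4 * 6 = 24.
For a general curve every flex is ordinary, so each contributes
multiplicity 1 to C·Hess(C), and the number of distinct inflection
points is 3d(d-2).
Inflection points = 3*4*(4-2) = 3*4*2 = 24

24


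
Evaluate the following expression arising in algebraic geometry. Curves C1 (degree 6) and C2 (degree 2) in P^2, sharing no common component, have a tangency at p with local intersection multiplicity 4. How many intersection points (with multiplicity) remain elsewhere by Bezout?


By Bezout's theorem, the total intersection number is d1 * d2.
Total = 6 * 2 = 12
Intersection multiplicity at p = 4
Remaining intersections = 12 - 4 = 8

8


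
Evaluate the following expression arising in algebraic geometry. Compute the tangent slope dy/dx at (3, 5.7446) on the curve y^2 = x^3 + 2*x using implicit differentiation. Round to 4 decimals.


Using implicit differentiation of y^2 = x^3 + 2*x:
2y * dy/dx = 3x^2 + 2
dy/dx = (3x^2 + 2)/(2y)
Numerator: 3*3^2 + 2 = 29
Denominator: 2*5.7446 = 11.4892
dy/dx = 29/11.4892 = 2.5241

2.5241


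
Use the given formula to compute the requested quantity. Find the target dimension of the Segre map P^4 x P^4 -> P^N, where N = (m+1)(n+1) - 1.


The Segre embedding maps P^m x P^n into P^N via
all products of coordinates from each factor.
N = (m+1)(n+1) - 1
N = (4+1)(4+1) - 1
N = 5*5 - 1
N = 25 - 1 = 24

24


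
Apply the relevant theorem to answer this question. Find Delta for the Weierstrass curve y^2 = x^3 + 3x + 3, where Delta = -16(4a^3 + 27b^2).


Compute each component:
4a^3 = 4*3^3 = 4*27 = 108
27b^2 = 27*3^2 = 27*9 = 243
4a^3 + 27b^2 = 108 + 243 = 351
Delta = -16*351 = -5616

-5616


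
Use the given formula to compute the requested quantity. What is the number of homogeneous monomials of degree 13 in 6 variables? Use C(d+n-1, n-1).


The number of degree-13 monomials in 6 variables is C(d+n-1, n-1).
= C(13+6-1, 6-1) = C(18, 5)
= 8568

8568


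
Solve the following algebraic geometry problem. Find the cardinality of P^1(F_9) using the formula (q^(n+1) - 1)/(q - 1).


P^1(F_9) has (q^(n+1) - 1)/(q - 1) points.
= 9^1 + 9^0
= 9 + 1
= 10

10


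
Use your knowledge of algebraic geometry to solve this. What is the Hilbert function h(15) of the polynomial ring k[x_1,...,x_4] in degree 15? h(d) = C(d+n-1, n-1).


The Hilbert function for the polynomial ring in 4 variables is:
h(d) = C(d+n-1, n-1)
h(15) = C(15+4-1, 4-1) = C(18, 3)
= 18! / (3! * 15!)
= 816

816


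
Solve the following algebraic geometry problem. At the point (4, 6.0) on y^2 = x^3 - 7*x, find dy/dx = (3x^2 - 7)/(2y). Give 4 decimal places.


Using implicit differentiation of y^2 = x^3 - 7*x:
2y * dy/dx = 3x^2 - 7
dy/dx = (3x^2 - 7)/(2y)
Numerator: 3*4^2 - 7 = 41
Denominator: 2*6.0 = 12.0
dy/dx = 41/12.0 = 3.4167

3.4167


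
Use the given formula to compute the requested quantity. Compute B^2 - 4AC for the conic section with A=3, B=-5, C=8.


The discriminant of a conic Ax^2 + Bxy + Cy^2 + ... = 0 is B^2 - 4AC.
B^2 = (-5)^2 = 25
4AC = 4*3*8 = 96
Discriminant = 25 - 96 = -71

-71


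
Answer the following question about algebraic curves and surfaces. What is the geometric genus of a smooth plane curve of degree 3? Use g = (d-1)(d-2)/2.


Using the genus formula for smooth plane curves:
g = (d-1)(d-2)/2
g = (3-1)(3-2)/2
g = 2*1/2
g = 2/2 = 1

1


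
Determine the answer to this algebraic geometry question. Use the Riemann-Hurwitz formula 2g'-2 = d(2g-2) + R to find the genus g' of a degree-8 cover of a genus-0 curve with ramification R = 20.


Riemann-Hurwitz formula: 2g' - 2 = d(2g - 2) + R
Given: d = 8, g = 0, R = 20
2g' - 2 = 8*(2*0 - 2) + 20
2g' - 2 = 8*(-2) + 20
2g' - 2 = -16 + 20 = 4
2g' = 6
g' = 3

3


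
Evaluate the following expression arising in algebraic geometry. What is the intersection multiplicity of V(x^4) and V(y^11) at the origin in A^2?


The intersection multiplicity of V(x^a) and V(y^b) at the origin is:
I(O; V(x^4), V(y^11)) = dim_k(k[x,y]/(x^4, y^11))
A basis for k[x,y]/(x^4, y^11) is the set of monomials x^i * y^j
where 0 <= i < 4 and 0 <= j < 11.
The number of such monomials is 4 * 11 = 44

44


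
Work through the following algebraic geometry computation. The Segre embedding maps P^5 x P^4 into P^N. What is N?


The Segre embedding maps P^m x P^n into P^N via
all products of coordinates from each factor.
N = (m+1)(n+1) - 1
N = (5+1)(4+1) - 1
N = 6*5 - 1
N = 30 - 1 = 29

29


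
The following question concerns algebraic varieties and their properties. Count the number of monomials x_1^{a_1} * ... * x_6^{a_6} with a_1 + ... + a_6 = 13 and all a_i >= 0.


The number of degree-13 monomials in 6 variables is C(d+n-1, n-1).
= C(13+6-1, 6-1) = C(18, 5)
= 8568

8568


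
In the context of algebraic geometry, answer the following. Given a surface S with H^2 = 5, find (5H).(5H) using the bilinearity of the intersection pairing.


Using bilinearity of the intersection pairing on a surface S:
(aH).(bH) = ab * (H.H)
We have H^2 = 5.
D.E = (5H).(5H) = 5*5*5
= 25*5
= 125

125


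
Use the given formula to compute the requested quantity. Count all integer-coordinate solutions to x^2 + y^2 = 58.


Systematically check integer values of x where x^2 <= 58.
For each valid x, check if 58 - x^2 is a perfect square.
x=3: 58 - 9 = 49, sqrt = 7 (valid)
x=7: 58 - 49 = 9, sqrt = 3 (valid)
Total integer solutions found: 8

8


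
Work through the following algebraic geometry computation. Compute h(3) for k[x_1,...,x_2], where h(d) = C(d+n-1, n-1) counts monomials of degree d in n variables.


The Hilbert function for the polynomial ring in 2 variables is:
h(d) = C(d+n-1, n-1)
h(3) = C(3+2-1, 2-1) = C(4, 1)
= 4! / (1! * 3!)
= 4

4


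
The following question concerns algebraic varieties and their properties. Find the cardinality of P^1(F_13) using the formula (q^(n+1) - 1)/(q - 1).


P^1(F_13) has (q^(n+1) - 1)/(q - 1) points.
= 13^1 + 13^0
= 13 + 1
= 14

14


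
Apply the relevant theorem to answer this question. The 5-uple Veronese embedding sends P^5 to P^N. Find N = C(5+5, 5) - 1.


The Veronese embedding v_d: P^n -> P^N maps each point to all
degree-d monomials in n+1 homogeneous coordinates.
N = C(n+d, d) - 1
N = C(5+5, 5) - 1
N = C(10, 5) - 1
C(10, 5) = 252
N = 252 - 1 = 251

251


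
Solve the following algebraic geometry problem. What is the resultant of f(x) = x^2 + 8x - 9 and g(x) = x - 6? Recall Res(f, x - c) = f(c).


For Res(f, x - c), we evaluate f at x = c.
f(6) = 6^2 + 8*6 - 9
= 36 + 48 - 9
= 84 - 9 = 75
Res(f, g) = 75

75


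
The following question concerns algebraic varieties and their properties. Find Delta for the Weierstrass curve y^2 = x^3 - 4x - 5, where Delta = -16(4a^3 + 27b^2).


Compute each component:
4a^3 = 4*(-4)^3 = 4*(-64) = -256
27b^2 = 27*(-5)^2 = 27*25 = 675
4a^3 + 27b^2 = -256 + 675 = 419
Delta = -16*419 = -6704

-6704


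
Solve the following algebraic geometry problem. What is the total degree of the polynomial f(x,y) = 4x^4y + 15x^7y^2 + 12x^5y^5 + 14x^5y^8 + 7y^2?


Examine each term for its total degree (sum of exponents).
  Term '4x^4y' has total degree 4+1 = 5.
  Term '15x^7y^2' has total degree 7+2 = 9.
  Term '12x^5y^5' has total degree 5+5 = 10.
  Term '14x^5y^8' has total degree 5+8 = 13.
  Term '7y^2' has total degree 0+2 = 2.
The maximum total degree among all terms is 13.

13


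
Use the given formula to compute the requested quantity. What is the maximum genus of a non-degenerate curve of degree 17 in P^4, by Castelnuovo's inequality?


Castelnuovo's bound: write d - 1 = m(r-1) + epsilon with 0 <= epsilon < r-1.
d - 1 = 17 - 1 = 16
r - 1 = 4 - 1 = 3
16 = 5*3 + 1, so m = 5, epsilon = 1
pi(d, r) = m(m-1)(r-1)/2 + m*epsilon
= 5*4*3/2 + 5*1
= 60/2 + 5
= 30 + 5 = 35

35


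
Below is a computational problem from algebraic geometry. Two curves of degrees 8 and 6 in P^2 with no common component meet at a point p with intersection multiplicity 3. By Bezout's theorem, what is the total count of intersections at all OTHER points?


By Bezout's theorem, the total intersection number is d1 * d2.
Total = 8 * 6 = 48
Intersection multiplicity at p = 3
Remaining intersections = 48 - 3 = 45

45


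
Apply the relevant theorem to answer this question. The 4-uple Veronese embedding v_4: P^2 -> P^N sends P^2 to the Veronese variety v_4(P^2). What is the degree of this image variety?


The Veronese variety v_4(P^2) has degree d^r.
d^r = 4^2 = 16

16


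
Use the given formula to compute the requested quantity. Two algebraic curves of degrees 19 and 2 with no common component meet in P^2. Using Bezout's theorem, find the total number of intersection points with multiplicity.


Bezout's theorem states the intersection count equals the product of degrees.
Intersection count = 19 * 2 = 38

38


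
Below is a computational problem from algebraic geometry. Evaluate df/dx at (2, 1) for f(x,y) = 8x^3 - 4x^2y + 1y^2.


df/dx = 3*8*x^2 + 2*(-4)*x^1*y
At (2,1): 3*8*2^2 + 2*(-4)*2^1*1
= 96 - 16
= 80

80


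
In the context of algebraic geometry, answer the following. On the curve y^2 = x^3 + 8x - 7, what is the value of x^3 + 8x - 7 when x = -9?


Compute x^3 + 8x - 7 at x = -9:
x^3 = (-9)^3 = -729
8*x = 8*(-9) = -72
Sum: -729 - 72 - 7 = -808

-808


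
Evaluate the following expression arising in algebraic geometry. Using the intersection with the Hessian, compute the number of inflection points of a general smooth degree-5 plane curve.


For a general smooth plane curve C of degree d, the inflection points are
the intersection of C with its Hessian curve, which has degree 3(d-2).
By Bezout, the total intersection number is d * 3(d-2) = 5 * 9 = 45.
For a general curve every flex is ordinary, so each contributes
multiplicity 1 to C·Hess(C), and the number of distinct inflection
points is 3d(d-2).
Inflection points = 3*5*(5-2) = 3*5*3 = 45

45


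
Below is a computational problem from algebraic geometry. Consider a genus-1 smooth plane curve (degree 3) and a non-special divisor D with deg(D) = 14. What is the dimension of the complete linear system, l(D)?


First, compute the genus of a smooth plane curve of degree 3:
g = (d-1)(d-2)/2 = (3-1)(3-2)/2 = 1
For a non-special divisor D (i.e., h^1(D) = 0), Riemann-Roch gives:
l(D) = deg(D) - g + 1
Since deg(D) = 14 >= 2g - 1 = 1, D is non-special.
l(D) = 14 - 1 + 1 = 14

14


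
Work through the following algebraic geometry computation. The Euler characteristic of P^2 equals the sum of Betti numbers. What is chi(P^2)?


The complex projective space P^2 has one cell in each even real dimension 0, 2, ..., 4.
The cohomology groups are H^{2k}(P^2) = Z for k = 0,...,2, and 0 otherwise.
Euler characteristic = sum of Betti numbers = 1 per even-dimensional cohomology group.
chi(P^2) = 2 + 1 = 3

3


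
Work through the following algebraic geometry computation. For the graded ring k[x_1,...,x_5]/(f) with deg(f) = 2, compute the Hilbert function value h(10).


For R = k[x_1,...,x_n]/(f) with f homogeneous of degree e:
The Hilbert series is (1 - t^e)/(1 - t)^n.
So h(d) = C(d+n-1, n-1) - C(d-e+n-1, n-1) for d >= e.
With n=5, e=2, d=10:
C(10+5-1, 5-1) = C(14, 4) = 1001
C(10-2+5-1, 5-1) = C(12, 4) = 495
h(10) = 1001 - 495 = 506

506


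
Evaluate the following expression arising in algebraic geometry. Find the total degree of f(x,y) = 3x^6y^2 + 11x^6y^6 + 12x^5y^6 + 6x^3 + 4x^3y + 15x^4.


Examine each term for its total degree (sum of exponents).
  Term '3x^6y^2' has total degree 6+2 = 8.
  Term '11x^6y^6' has total degree 6+6 = 12.
  Term '12x^5y^6' has total degree 5+6 = 11.
  Term '6x^3' has total degree 3+0 = 3.
  Term '4x^3y' has total degree 3+1 = 4.
  Term '15x^4' has total degree 4+0 = 4.
The maximum total degree among all terms is 12.

12


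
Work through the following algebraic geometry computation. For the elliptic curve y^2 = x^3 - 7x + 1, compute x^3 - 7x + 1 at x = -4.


Compute x^3 - 7x + 1 at x = -4:
x^3 = (-4)^3 = -64
(-7)*x = (-7)*(-4) = 28
Sum: -64 + 28 + 1 = -35

-35


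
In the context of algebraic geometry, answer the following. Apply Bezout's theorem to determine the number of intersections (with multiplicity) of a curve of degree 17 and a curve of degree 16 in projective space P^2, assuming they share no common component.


Bezout's theorem states the intersection count equals the product of degrees.
Intersection count = 17 * 16 = 272

272


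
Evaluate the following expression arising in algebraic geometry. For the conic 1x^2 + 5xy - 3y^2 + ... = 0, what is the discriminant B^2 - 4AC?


The discriminant of a conic Ax^2 + Bxy + Cy^2 + ... = 0 is B^2 - 4AC.
B^2 = 5^2 = 25
4AC = 4*1*(-3) = -12
Discriminant = 25 + 12 = 37

37


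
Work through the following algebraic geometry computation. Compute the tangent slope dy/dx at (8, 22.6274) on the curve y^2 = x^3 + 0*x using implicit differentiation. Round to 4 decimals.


Using implicit differentiation of y^2 = x^3 + 0*x:
2y * dy/dx = 3x^2 + 0
dy/dx = (3x^2 + 0)/(2y)
Numerator: 3*8^2 + 0 = 192
Denominator: 2*22.6274 = 45.2548
dy/dx = 192/45.2548 = 4.2426

4.2426


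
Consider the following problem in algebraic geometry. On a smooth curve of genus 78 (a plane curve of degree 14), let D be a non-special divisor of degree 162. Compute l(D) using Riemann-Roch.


First, compute the genus of a smooth plane curve of degree 14:
g = (d-1)(d-2)/2 = (14-1)(14-2)/2 = 78
For a non-special divisor D (i.e., h^1(D) = 0), Riemann-Roch gives:
l(D) = deg(D) - g + 1
Since deg(D) = 162 >= 2g - 1 = 155, D is non-special.
l(D) = 162 - 78 + 1 = 85

85


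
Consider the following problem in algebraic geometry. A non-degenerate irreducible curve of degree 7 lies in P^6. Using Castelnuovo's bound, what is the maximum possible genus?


Castelnuovo's bound: write d - 1 = m(r-1) + epsilon with 0 <= epsilon < r-1.
d - 1 = 7 - 1 = 6
r - 1 = 6 - 1 = 5
6 = 1*5 + 1, so m = 1, epsilon = 1
pi(d, r) = m(m-1)(r-1)/2 + m*epsilon
= 1*0*5/2 + 1*1
= 0/2 + 1
= 0 + 1 = 1

1


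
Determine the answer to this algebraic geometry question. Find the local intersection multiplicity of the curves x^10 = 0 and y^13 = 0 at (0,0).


The intersection multiplicity of V(x^a) and V(y^b) at the origin is:
I(O; V(x^10), V(y^13)) = dim_k(k[x,y]/(x^10, y^13))
A basis for k[x,y]/(x^10, y^13) is the set of monomials x^i * y^j
where 0 <= i < 10 and 0 <= j < 13.
The number of such monomials is 10 * 13 = 130

130


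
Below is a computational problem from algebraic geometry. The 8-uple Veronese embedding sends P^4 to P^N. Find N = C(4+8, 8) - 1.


The Veronese embedding v_d: P^n -> P^N maps each point to all
degree-d monomials in n+1 homogeneous coordinates.
N = C(n+d, d) - 1
N = C(4+8, 8) - 1
N = C(12, 8) - 1
C(12, 8) = 495
N = 495 - 1 = 494

494


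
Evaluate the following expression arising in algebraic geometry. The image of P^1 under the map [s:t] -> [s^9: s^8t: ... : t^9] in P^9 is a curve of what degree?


The rational normal curve in P^9 is the image of P^1 under the 9-uple Veronese.
A general hyperplane in P^9 pulls back to a degree-9 form on P^1, which has 9 zeros,
so the curve meets a general hyperplane in 9 points. Degree = 9.

9


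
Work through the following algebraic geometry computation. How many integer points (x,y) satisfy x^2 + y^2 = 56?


Systematically check integer values of x where x^2 <= 56.
For each valid x, check if 56 - x^2 is a perfect square.
Total integer solutions found: 0

0


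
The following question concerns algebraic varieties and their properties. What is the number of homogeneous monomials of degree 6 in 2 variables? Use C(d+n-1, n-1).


The number of degree-6 monomials in 2 variables is C(d+n-1, n-1).
= C(6+2-1, 2-1) = C(7, 1)
= 7

7


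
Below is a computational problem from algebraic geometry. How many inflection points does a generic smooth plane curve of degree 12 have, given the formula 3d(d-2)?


For a general smooth plane curve C of degree d, the inflection points are
the intersection of C with its Hessian curve, which has degree 3(d-2).
By Bezout, the total intersection number is d * 3(d-2) = 12 * 30 = 360.
For a general curve every flex is ordinary, so each contributes
multiplicity 1 to C·Hess(C), and the number of distinct inflection
points is 3d(d-2).
Inflection points = 3*12*(12-2) = 3*12*10 = 360

360


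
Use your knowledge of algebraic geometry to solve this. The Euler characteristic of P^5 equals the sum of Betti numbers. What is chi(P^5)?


The complex projective space P^5 has one cell in each even real dimension 0, 2, ..., 10.
The cohomology groups are H^{2k}(P^5) = Z for k = 0,...,5, and 0 otherwise.
Euler characteristic = sum of Betti numbers = 1 per even-dimensional cohomology group.
chi(P^5) = 5 + 1 = 6

6


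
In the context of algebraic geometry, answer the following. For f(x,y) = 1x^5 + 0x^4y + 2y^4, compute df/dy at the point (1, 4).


df/dy = 0*x^4 + 4*2*y^3
At (1,4): 0*1^4 + 4*2*4^3
= 0 + 512
= 512

512


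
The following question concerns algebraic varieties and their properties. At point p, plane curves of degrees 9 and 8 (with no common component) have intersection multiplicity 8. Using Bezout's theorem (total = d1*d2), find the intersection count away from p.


By Bezout's theorem, the total intersection number is d1 * d2.
Total = 9 * 8 = 72
Intersection multiplicity at p = 8
Remaining intersections = 72 - 8 = 64

64


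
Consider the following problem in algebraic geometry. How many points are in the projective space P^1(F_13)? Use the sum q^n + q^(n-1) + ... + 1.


P^1(F_13) has (q^(n+1) - 1)/(q - 1) points.
= 13^1 + 13^0
= 13 + 1
= 14

14


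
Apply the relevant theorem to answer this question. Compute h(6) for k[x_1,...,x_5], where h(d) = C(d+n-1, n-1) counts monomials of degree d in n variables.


The Hilbert function for the polynomial ring in 5 variables is:
h(d) = C(d+n-1, n-1)
h(6) = C(6+5-1, 5-1) = C(10, 4)
= 10! / (4! * 6!)
= 210

210
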